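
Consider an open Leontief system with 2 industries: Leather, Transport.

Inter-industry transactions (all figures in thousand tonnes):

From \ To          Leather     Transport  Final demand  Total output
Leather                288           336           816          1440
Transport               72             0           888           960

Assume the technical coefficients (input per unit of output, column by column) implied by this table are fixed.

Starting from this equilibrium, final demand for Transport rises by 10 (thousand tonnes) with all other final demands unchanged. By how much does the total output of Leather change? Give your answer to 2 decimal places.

Δx_1 = 4.47

Technical coefficients a_ij = z_ij / X_j:
  a_11 = 288/1440 = 0.20, a_21 = 72/1440 = 0.05
  a_12 = 336/960 = 0.35, a_22 = 0/960 = 0.00
I − A =
  [   0.80    -0.35]
  [  -0.05     1.00]
det(I−A) = (0.80)(1.00) − (-0.35)(-0.05) = 0.7825
adj(I−A) = [[1.00, 0.35], [0.05, 0.80]]
(I − A)⁻¹ = adj(I−A) / det(I−A) ≈
  [   1.2780     0.4473]
  [   0.0639     1.0224]
Δx = (I − A)⁻¹ Δd with Δd having +10 in the Transport component and 0 elsewhere.
So Δx_1 = L_12 · (+10), where L_12 = adj(I−A)_12 / det(I−A) = 0.35 / 0.7825.
Δx_1 = 0.35 × (+10) / 0.7825 = 3.50 / 0.7825 ≈ 4.47.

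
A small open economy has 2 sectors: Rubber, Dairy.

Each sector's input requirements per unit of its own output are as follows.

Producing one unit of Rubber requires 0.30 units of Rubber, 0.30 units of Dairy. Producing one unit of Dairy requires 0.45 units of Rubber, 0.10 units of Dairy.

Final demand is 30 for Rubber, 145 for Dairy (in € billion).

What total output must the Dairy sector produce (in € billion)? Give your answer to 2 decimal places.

I − A =
  [   0.70    -0.45]
  [  -0.30     0.90]
det(I−A) = (0.70)(0.90) − (-0.45)(-0.30) = 0.4950
adj(I−A) = [[0.90, 0.45], [0.30, 0.70]]
(I − A)⁻¹ = adj(I−A) / det(I−A) ≈
  [   1.8182     0.9091]
  [   0.6061     1.4141]
x = (I − A)⁻¹ d = adj(I−A)·d / det(I−A), with det(I−A) = 0.4950:
  x_1 = (0.90·30 + 0.45·145) / 0.4950 = 92.25 / 0.4950 ≈ 186.36
  x_2 = (0.30·30 + 0.70·145) / 0.4950 = 110.50 / 0.4950 ≈ 223.23

x_2 = 223.23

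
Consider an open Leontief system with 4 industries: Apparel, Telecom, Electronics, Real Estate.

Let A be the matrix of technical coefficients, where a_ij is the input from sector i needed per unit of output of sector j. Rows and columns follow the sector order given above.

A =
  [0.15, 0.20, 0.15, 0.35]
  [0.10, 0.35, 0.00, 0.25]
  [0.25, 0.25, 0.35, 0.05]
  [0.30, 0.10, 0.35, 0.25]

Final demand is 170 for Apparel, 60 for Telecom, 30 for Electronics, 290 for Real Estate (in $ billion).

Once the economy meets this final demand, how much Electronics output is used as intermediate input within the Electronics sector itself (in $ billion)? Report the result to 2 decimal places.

z_EE = 298.49

I − A =
  [   0.85    -0.20    -0.15    -0.35]
  [  -0.10     0.65     0.00    -0.25]
  [  -0.25    -0.25     0.65    -0.05]
  [  -0.30    -0.10    -0.35     0.75]
Compute the cofactors C_ij = (−1)^(i+j)·(3×3 minor ij) of I−A; the adjugate is their transpose:
adj(I−A) = Cᵀ =
  [ 0.267375   0.176250   0.166500   0.194625]
  [ 0.117625   0.270250   0.109125   0.152250]
  [ 0.163375   0.186625   0.291375   0.157875]
  [ 0.198875   0.193625   0.217125   0.318000]
det(I−A) = Σ_j (I−A)_1j·C_1j = (0.85)(0.267375) + (-0.20)(0.117625) + (-0.15)(0.163375) + (-0.35)(0.198875) = 0.10963125
(I − A)⁻¹ = adj(I−A) / det(I−A) ≈
  [   2.4389     1.6077     1.5187     1.7753]
  [   1.0729     2.4651     0.9954     1.3887]
  [   1.4902     1.7023     2.6578     1.4401]
  [   1.8140     1.7661     1.9805     2.9006]
First solve x = (I − A)⁻¹ d = adj(I−A)·d / det(I−A); in particular x_E = (0.163375·170 + 0.186625·60 + 0.291375·30 + 0.157875·290) / 0.10963125 = 93.49625 / 0.10963125 ≈ 852.8248.
Intermediate flow from E to E: z_EE = a_EE · x_E = 0.35 × 93.49625 / 0.10963125 = 32.7236875 / 0.10963125 ≈ 298.49.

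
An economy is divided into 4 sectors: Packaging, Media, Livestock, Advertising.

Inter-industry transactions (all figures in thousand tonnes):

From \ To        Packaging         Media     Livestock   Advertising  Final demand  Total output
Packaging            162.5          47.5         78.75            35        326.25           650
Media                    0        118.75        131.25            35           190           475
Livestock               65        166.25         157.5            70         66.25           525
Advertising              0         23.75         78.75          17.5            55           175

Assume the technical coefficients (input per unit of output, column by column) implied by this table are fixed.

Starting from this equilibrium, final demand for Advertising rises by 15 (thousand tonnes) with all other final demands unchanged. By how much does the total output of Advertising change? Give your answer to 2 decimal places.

Technical coefficients a_ij = z_ij / X_j:
  a_PP = 162.5/650 = 0.25, a_MP = 0/650 = 0.00, a_LP = 65/650 = 0.10, a_AP = 0/650 = 0.00
  a_PM = 47.5/475 = 0.10, a_MM = 118.75/475 = 0.25, a_LM = 166.25/475 = 0.35, a_AM = 23.75/475 = 0.05
  a_PL = 78.75/525 = 0.15, a_ML = 131.25/525 = 0.25, a_LL = 157.5/525 = 0.30, a_AL = 78.75/525 = 0.15
  a_PA = 35/175 = 0.20, a_MA = 35/175 = 0.20, a_LA = 70/175 = 0.40, a_AA = 17.5/175 = 0.10
I − A =
  [   0.75    -0.10    -0.15    -0.20]
  [   0.00     0.75    -0.25    -0.20]
  [  -0.10    -0.35     0.70    -0.40]
  [   0.00    -0.05    -0.15     0.90]
Compute the cofactors C_ij = (−1)^(i+j)·(3×3 minor ij) of I−A; the adjugate is their transpose:
adj(I−A) = Cᵀ =
  [ 0.326250   0.124750   0.150250   0.167000]
  [ 0.025500   0.411000   0.191250   0.182000]
  [ 0.066500   0.261250   0.498750   0.294500]
  [ 0.012500   0.066375   0.093750   0.314375]
det(I−A) = Σ_j (I−A)_1j·C_1j = (0.75)(0.326250) + (-0.10)(0.025500) + (-0.15)(0.066500) + (-0.20)(0.012500) = 0.2296625
(I − A)⁻¹ = adj(I−A) / det(I−A) ≈
  [   1.4206     0.5432     0.6542     0.7272]
  [   0.1110     1.7896     0.8327     0.7925]
  [   0.2896     1.1375     2.1717     1.2823]
  [   0.0544     0.2890     0.4082     1.3689]
Δx = (I − A)⁻¹ Δd with Δd having +15 in the Advertising component and 0 elsewhere.
So Δx_A = L_AA · (+15), where L_AA = adj(I−A)_AA / det(I−A) = 0.314375 / 0.2296625.
Δx_A = 0.314375 × (+15) / 0.2296625 = 4.715625 / 0.2296625 ≈ 20.53.

Δx_A = 20.53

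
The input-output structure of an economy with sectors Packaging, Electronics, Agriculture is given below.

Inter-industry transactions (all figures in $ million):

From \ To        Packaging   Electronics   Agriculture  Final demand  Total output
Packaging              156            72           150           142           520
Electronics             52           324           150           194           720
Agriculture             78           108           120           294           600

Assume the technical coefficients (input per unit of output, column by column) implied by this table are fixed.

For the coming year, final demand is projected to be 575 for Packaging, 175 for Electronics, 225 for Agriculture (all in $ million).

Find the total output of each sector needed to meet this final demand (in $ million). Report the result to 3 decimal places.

x_P = 1174.809, x_E = 830.534, x_A = 657.252

Technical coefficients a_ij = z_ij / X_j:
  a_PP = 156/520 = 0.30, a_EP = 52/520 = 0.10, a_AP = 78/520 = 0.15
  a_PE = 72/720 = 0.10, a_EE = 324/720 = 0.45, a_AE = 108/720 = 0.15
  a_PA = 150/600 = 0.25, a_EA = 150/600 = 0.25, a_AA = 120/600 = 0.20
I − A =
  [   0.70    -0.10    -0.25]
  [  -0.10     0.55    -0.25]
  [  -0.15    -0.15     0.80]
Cofactors of I−A, C_ij = (−1)^(i+j)·(minor ij) (rows/columns in the sector order above):
  C_11 = (0.55)(0.80) − (-0.25)(-0.15) = 0.4025
  C_12 = −[(-0.10)(0.80) − (-0.25)(-0.15)] = 0.1175
  C_13 = (-0.10)(-0.15) − (0.55)(-0.15) = 0.0975
  C_21 = −[(-0.10)(0.80) − (-0.25)(-0.15)] = 0.1175
  C_22 = (0.70)(0.80) − (-0.25)(-0.15) = 0.5225
  C_23 = −[(0.70)(-0.15) − (-0.10)(-0.15)] = 0.1200
  C_31 = (-0.10)(-0.25) − (-0.25)(0.55) = 0.1625
  C_32 = −[(0.70)(-0.25) − (-0.25)(-0.10)] = 0.2000
  C_33 = (0.70)(0.55) − (-0.10)(-0.10) = 0.3750
det(I−A) = Σ_j (I−A)_1j·C_1j = (0.70)(0.4025) + (-0.10)(0.1175) + (-0.25)(0.0975) = 0.245625
adj(I−A) = Cᵀ =
  [ 0.4025   0.1175   0.1625]
  [ 0.1175   0.5225   0.2000]
  [ 0.0975   0.1200   0.3750]
(I − A)⁻¹ = adj(I−A) / det(I−A) ≈
  [   1.6387     0.4784     0.6616]
  [   0.4784     2.1272     0.8142]
  [   0.3969     0.4885     1.5267]
x = (I − A)⁻¹ d = adj(I−A)·d / det(I−A), with det(I−A) = 0.245625:
  x_P = (0.4025·575 + 0.1175·175 + 0.1625·225) / 0.245625 = 288.5625 / 0.245625 ≈ 1174.809
  x_E = (0.1175·575 + 0.5225·175 + 0.2000·225) / 0.245625 = 204.00 / 0.245625 ≈ 830.534
  x_A = (0.0975·575 + 0.1200·175 + 0.3750·225) / 0.245625 = 161.4375 / 0.245625 ≈ 657.252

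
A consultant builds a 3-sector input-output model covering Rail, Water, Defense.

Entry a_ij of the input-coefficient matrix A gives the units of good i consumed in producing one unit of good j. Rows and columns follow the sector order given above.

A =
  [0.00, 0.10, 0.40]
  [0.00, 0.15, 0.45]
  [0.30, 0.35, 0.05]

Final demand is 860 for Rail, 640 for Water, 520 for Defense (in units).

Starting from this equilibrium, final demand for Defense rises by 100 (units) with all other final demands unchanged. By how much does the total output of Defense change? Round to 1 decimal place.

Δx_3 = 159.0

I − A =
  [   1.00    -0.10    -0.40]
  [   0.00     0.85    -0.45]
  [  -0.30    -0.35     0.95]
Cofactors of I−A, C_ij = (−1)^(i+j)·(minor ij) (rows/columns in the sector order above):
  C_11 = (0.85)(0.95) − (-0.45)(-0.35) = 0.6500
  C_12 = −[(0.00)(0.95) − (-0.45)(-0.30)] = 0.1350
  C_13 = (0.00)(-0.35) − (0.85)(-0.30) = 0.2550
  C_21 = −[(-0.10)(0.95) − (-0.40)(-0.35)] = 0.2350
  C_22 = (1.00)(0.95) − (-0.40)(-0.30) = 0.8300
  C_23 = −[(1.00)(-0.35) − (-0.10)(-0.30)] = 0.3800
  C_31 = (-0.10)(-0.45) − (-0.40)(0.85) = 0.3850
  C_32 = −[(1.00)(-0.45) − (-0.40)(0.00)] = 0.4500
  C_33 = (1.00)(0.85) − (-0.10)(0.00) = 0.8500
det(I−A) = Σ_j (I−A)_1j·C_1j = (1.00)(0.6500) + (-0.10)(0.1350) + (-0.40)(0.2550) = 0.5345
adj(I−A) = Cᵀ =
  [ 0.6500   0.2350   0.3850]
  [ 0.1350   0.8300   0.4500]
  [ 0.2550   0.3800   0.8500]
(I − A)⁻¹ = adj(I−A) / det(I−A) ≈
  [   1.2161     0.4397     0.7203]
  [   0.2526     1.5529     0.8419]
  [   0.4771     0.7109     1.5903]
Δx = (I − A)⁻¹ Δd with Δd having +100 in the Defense component and 0 elsewhere.
So Δx_3 = L_33 · (+100), where L_33 = adj(I−A)_33 / det(I−A) = 0.8500 / 0.5345.
Δx_3 = 0.8500 × (+100) / 0.5345 = 85.00 / 0.5345 ≈ 159.0.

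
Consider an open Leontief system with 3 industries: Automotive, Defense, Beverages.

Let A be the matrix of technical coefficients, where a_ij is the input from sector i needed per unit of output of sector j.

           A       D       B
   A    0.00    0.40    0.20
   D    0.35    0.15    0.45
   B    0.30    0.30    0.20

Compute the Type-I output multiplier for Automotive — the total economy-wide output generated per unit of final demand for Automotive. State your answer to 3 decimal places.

I − A =
  [   1.00    -0.40    -0.20]
  [  -0.35     0.85    -0.45]
  [  -0.30    -0.30     0.80]
Cofactors of I−A, C_ij = (−1)^(i+j)·(minor ij) (rows/columns in the sector order above):
  C_11 = (0.85)(0.80) − (-0.45)(-0.30) = 0.5450
  C_12 = −[(-0.35)(0.80) − (-0.45)(-0.30)] = 0.4150
  C_13 = (-0.35)(-0.30) − (0.85)(-0.30) = 0.3600
  C_21 = −[(-0.40)(0.80) − (-0.20)(-0.30)] = 0.3800
  C_22 = (1.00)(0.80) − (-0.20)(-0.30) = 0.7400
  C_23 = −[(1.00)(-0.30) − (-0.40)(-0.30)] = 0.4200
  C_31 = (-0.40)(-0.45) − (-0.20)(0.85) = 0.3500
  C_32 = −[(1.00)(-0.45) − (-0.20)(-0.35)] = 0.5200
  C_33 = (1.00)(0.85) − (-0.40)(-0.35) = 0.7100
det(I−A) = Σ_j (I−A)_1j·C_1j = (1.00)(0.5450) + (-0.40)(0.4150) + (-0.20)(0.3600) = 0.3070
adj(I−A) = Cᵀ =
  [ 0.5450   0.3800   0.3500]
  [ 0.4150   0.7400   0.5200]
  [ 0.3600   0.4200   0.7100]
(I − A)⁻¹ = adj(I−A) / det(I−A) ≈
  [   1.7752     1.2378     1.1401]
  [   1.3518     2.4104     1.6938]
  [   1.1726     1.3681     2.3127]
The output multiplier for sector j is the column-j sum of the Leontief inverse (I − A)⁻¹ = adj(I−A) / det(I−A).
Column A of adj(I−A): (0.5450, 0.4150, 0.3600); det(I−A) = 0.3070.
m_A = (0.5450 + 0.4150 + 0.3600) / 0.3070 = 1.32 / 0.3070 ≈ 4.300.

m_A = 4.300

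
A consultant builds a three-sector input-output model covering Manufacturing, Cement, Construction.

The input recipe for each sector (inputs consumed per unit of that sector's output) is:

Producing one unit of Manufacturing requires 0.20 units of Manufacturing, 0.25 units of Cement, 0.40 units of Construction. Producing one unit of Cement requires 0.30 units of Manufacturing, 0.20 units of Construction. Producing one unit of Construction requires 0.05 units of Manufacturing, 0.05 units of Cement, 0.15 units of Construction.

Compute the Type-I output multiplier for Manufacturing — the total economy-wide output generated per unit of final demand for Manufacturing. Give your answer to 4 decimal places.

m_1 = 2.6261

I − A =
  [   0.80    -0.30    -0.05]
  [  -0.25     1.00    -0.05]
  [  -0.40    -0.20     0.85]
Cofactors of I−A, C_ij = (−1)^(i+j)·(minor ij) (rows/columns in the sector order above):
  C_11 = (1.00)(0.85) − (-0.05)(-0.20) = 0.8400
  C_12 = −[(-0.25)(0.85) − (-0.05)(-0.40)] = 0.2325
  C_13 = (-0.25)(-0.20) − (1.00)(-0.40) = 0.4500
  C_21 = −[(-0.30)(0.85) − (-0.05)(-0.20)] = 0.2650
  C_22 = (0.80)(0.85) − (-0.05)(-0.40) = 0.6600
  C_23 = −[(0.80)(-0.20) − (-0.30)(-0.40)] = 0.2800
  C_31 = (-0.30)(-0.05) − (-0.05)(1.00) = 0.0650
  C_32 = −[(0.80)(-0.05) − (-0.05)(-0.25)] = 0.0525
  C_33 = (0.80)(1.00) − (-0.30)(-0.25) = 0.7250
det(I−A) = Σ_j (I−A)_1j·C_1j = (0.80)(0.8400) + (-0.30)(0.2325) + (-0.05)(0.4500) = 0.57975
adj(I−A) = Cᵀ =
  [ 0.8400   0.2650   0.0650]
  [ 0.2325   0.6600   0.0525]
  [ 0.4500   0.2800   0.7250]
(I − A)⁻¹ = adj(I−A) / det(I−A) ≈
  [   1.44890     0.45709     0.11212]
  [   0.40103     1.13842     0.09056]
  [   0.77620     0.48297     1.25054]
The output multiplier for sector j is the column-j sum of the Leontief inverse (I − A)⁻¹ = adj(I−A) / det(I−A).
Column 1 of adj(I−A): (0.8400, 0.2325, 0.4500); det(I−A) = 0.57975.
m_1 = (0.8400 + 0.2325 + 0.4500) / 0.57975 = 1.5225 / 0.57975 ≈ 2.6261.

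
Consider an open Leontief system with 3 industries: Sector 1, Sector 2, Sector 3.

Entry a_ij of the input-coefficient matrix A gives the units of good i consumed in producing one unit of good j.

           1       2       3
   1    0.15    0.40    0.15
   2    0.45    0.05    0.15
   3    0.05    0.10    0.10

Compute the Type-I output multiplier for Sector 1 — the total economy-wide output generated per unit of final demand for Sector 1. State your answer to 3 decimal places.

m_1 = 2.513

I − A =
  [   0.85    -0.40    -0.15]
  [  -0.45     0.95    -0.15]
  [  -0.05    -0.10     0.90]
Cofactors of I−A, C_ij = (−1)^(i+j)·(minor ij) (rows/columns in the sector order above):
  C_11 = (0.95)(0.90) − (-0.15)(-0.10) = 0.8400
  C_12 = −[(-0.45)(0.90) − (-0.15)(-0.05)] = 0.4125
  C_13 = (-0.45)(-0.10) − (0.95)(-0.05) = 0.0925
  C_21 = −[(-0.40)(0.90) − (-0.15)(-0.10)] = 0.3750
  C_22 = (0.85)(0.90) − (-0.15)(-0.05) = 0.7575
  C_23 = −[(0.85)(-0.10) − (-0.40)(-0.05)] = 0.1050
  C_31 = (-0.40)(-0.15) − (-0.15)(0.95) = 0.2025
  C_32 = −[(0.85)(-0.15) − (-0.15)(-0.45)] = 0.1950
  C_33 = (0.85)(0.95) − (-0.40)(-0.45) = 0.6275
det(I−A) = Σ_j (I−A)_1j·C_1j = (0.85)(0.8400) + (-0.40)(0.4125) + (-0.15)(0.0925) = 0.535125
adj(I−A) = Cᵀ =
  [ 0.8400   0.3750   0.2025]
  [ 0.4125   0.7575   0.1950]
  [ 0.0925   0.1050   0.6275]
(I − A)⁻¹ = adj(I−A) / det(I−A) ≈
  [   1.5697     0.7008     0.3784]
  [   0.7708     1.4156     0.3644]
  [   0.1729     0.1962     1.1726]
The output multiplier for sector j is the column-j sum of the Leontief inverse (I − A)⁻¹ = adj(I−A) / det(I−A).
Column 1 of adj(I−A): (0.8400, 0.4125, 0.0925); det(I−A) = 0.535125.
m_1 = (0.8400 + 0.4125 + 0.0925) / 0.535125 = 1.345 / 0.535125 ≈ 2.513.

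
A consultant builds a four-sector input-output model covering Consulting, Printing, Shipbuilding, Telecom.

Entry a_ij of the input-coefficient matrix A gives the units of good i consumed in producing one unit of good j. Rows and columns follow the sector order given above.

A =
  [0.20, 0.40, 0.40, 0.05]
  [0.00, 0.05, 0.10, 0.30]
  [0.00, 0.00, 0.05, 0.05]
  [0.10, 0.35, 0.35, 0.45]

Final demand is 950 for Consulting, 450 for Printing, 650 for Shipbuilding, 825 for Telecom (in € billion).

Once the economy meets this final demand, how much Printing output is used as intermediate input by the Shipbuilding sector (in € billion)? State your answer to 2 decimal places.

I − A =
  [   0.80    -0.40    -0.40    -0.05]
  [   0.00     0.95    -0.10    -0.30]
  [   0.00     0.00     0.95    -0.05]
  [  -0.10    -0.35    -0.35     0.55]
Compute the cofactors C_ij = (−1)^(i+j)·(3×3 minor ij) of I−A; the adjugate is their transpose:
adj(I−A) = Cᵀ =
  [ 0.378250   0.225625   0.249375   0.180125]
  [ 0.029000   0.397250   0.139500   0.232000]
  [ 0.004750   0.016000   0.317250   0.038000]
  [ 0.090250   0.304000   0.336000   0.722000]
det(I−A) = Σ_j (I−A)_1j·C_1j = (0.80)(0.378250) + (-0.40)(0.029000) + (-0.40)(0.004750) + (-0.05)(0.090250) = 0.2845875
(I − A)⁻¹ = adj(I−A) / det(I−A) ≈
  [   1.3291     0.7928     0.8763     0.6329]
  [   0.1019     1.3959     0.4902     0.8152]
  [   0.0167     0.0562     1.1148     0.1335]
  [   0.3171     1.0682     1.1807     2.5370]
First solve x = (I − A)⁻¹ d = adj(I−A)·d / det(I−A); in particular x_3 = (0.004750·950 + 0.016000·450 + 0.317250·650 + 0.038000·825) / 0.2845875 = 249.275 / 0.2845875 ≈ 875.9169.
Intermediate flow from 2 to 3: z_23 = a_23 · x_3 = 0.10 × 249.275 / 0.2845875 = 24.9275 / 0.2845875 ≈ 87.59.

z_23 = 87.59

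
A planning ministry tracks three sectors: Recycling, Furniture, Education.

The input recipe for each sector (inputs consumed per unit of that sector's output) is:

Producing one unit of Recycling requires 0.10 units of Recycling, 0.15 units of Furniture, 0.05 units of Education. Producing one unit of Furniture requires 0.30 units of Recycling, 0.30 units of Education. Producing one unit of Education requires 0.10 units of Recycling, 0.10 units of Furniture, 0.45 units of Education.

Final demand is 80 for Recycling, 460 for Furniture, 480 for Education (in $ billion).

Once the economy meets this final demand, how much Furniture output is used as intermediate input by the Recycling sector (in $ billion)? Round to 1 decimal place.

z_21 = 67.2

I − A =
  [   0.90    -0.30    -0.10]
  [  -0.15     1.00    -0.10]
  [  -0.05    -0.30     0.55]
Cofactors of I−A, C_ij = (−1)^(i+j)·(minor ij) (rows/columns in the sector order above):
  C_11 = (1.00)(0.55) − (-0.10)(-0.30) = 0.5200
  C_12 = −[(-0.15)(0.55) − (-0.10)(-0.05)] = 0.0875
  C_13 = (-0.15)(-0.30) − (1.00)(-0.05) = 0.0950
  C_21 = −[(-0.30)(0.55) − (-0.10)(-0.30)] = 0.1950
  C_22 = (0.90)(0.55) − (-0.10)(-0.05) = 0.4900
  C_23 = −[(0.90)(-0.30) − (-0.30)(-0.05)] = 0.2850
  C_31 = (-0.30)(-0.10) − (-0.10)(1.00) = 0.1300
  C_32 = −[(0.90)(-0.10) − (-0.10)(-0.15)] = 0.1050
  C_33 = (0.90)(1.00) − (-0.30)(-0.15) = 0.8550
det(I−A) = Σ_j (I−A)_1j·C_1j = (0.90)(0.5200) + (-0.30)(0.0875) + (-0.10)(0.0950) = 0.43225
adj(I−A) = Cᵀ =
  [ 0.5200   0.1950   0.1300]
  [ 0.0875   0.4900   0.1050]
  [ 0.0950   0.2850   0.8550]
(I − A)⁻¹ = adj(I−A) / det(I−A) ≈
  [   1.2030     0.4511     0.3008]
  [   0.2024     1.1336     0.2429]
  [   0.2198     0.6593     1.9780]
First solve x = (I − A)⁻¹ d = adj(I−A)·d / det(I−A); in particular x_1 = (0.5200·80 + 0.1950·460 + 0.1300·480) / 0.43225 = 193.70 / 0.43225 ≈ 448.120.
Intermediate flow from 2 to 1: z_21 = a_21 · x_1 = 0.15 × 193.70 / 0.43225 = 29.055 / 0.43225 ≈ 67.2.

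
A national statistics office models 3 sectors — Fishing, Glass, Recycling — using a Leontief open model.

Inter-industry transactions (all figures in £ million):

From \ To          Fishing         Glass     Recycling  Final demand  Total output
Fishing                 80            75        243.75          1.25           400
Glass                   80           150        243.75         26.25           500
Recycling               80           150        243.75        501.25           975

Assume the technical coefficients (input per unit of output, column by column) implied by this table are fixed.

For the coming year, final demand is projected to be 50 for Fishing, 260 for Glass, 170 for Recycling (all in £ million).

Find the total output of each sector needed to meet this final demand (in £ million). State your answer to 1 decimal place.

Technical coefficients a_ij = z_ij / X_j:
  a_FF = 80/400 = 0.20, a_GF = 80/400 = 0.20, a_RF = 80/400 = 0.20
  a_FG = 75/500 = 0.15, a_GG = 150/500 = 0.30, a_RG = 150/500 = 0.30
  a_FR = 243.75/975 = 0.25, a_GR = 243.75/975 = 0.25, a_RR = 243.75/975 = 0.25
I − A =
  [   0.80    -0.15    -0.25]
  [  -0.20     0.70    -0.25]
  [  -0.20    -0.30     0.75]
Cofactors of I−A, C_ij = (−1)^(i+j)·(minor ij) (rows/columns in the sector order above):
  C_11 = (0.70)(0.75) − (-0.25)(-0.30) = 0.4500
  C_12 = −[(-0.20)(0.75) − (-0.25)(-0.20)] = 0.2000
  C_13 = (-0.20)(-0.30) − (0.70)(-0.20) = 0.2000
  C_21 = −[(-0.15)(0.75) − (-0.25)(-0.30)] = 0.1875
  C_22 = (0.80)(0.75) − (-0.25)(-0.20) = 0.5500
  C_23 = −[(0.80)(-0.30) − (-0.15)(-0.20)] = 0.2700
  C_31 = (-0.15)(-0.25) − (-0.25)(0.70) = 0.2125
  C_32 = −[(0.80)(-0.25) − (-0.25)(-0.20)] = 0.2500
  C_33 = (0.80)(0.70) − (-0.15)(-0.20) = 0.5300
det(I−A) = Σ_j (I−A)_1j·C_1j = (0.80)(0.4500) + (-0.15)(0.2000) + (-0.25)(0.2000) = 0.2800
adj(I−A) = Cᵀ =
  [ 0.4500   0.1875   0.2125]
  [ 0.2000   0.5500   0.2500]
  [ 0.2000   0.2700   0.5300]
(I − A)⁻¹ = adj(I−A) / det(I−A) ≈
  [   1.6071     0.6696     0.7589]
  [   0.7143     1.9643     0.8929]
  [   0.7143     0.9643     1.8929]
x = (I − A)⁻¹ d = adj(I−A)·d / det(I−A), with det(I−A) = 0.2800:
  x_F = (0.4500·50 + 0.1875·260 + 0.2125·170) / 0.2800 = 107.375 / 0.2800 ≈ 383.5
  x_G = (0.2000·50 + 0.5500·260 + 0.2500·170) / 0.2800 = 195.50 / 0.2800 ≈ 698.2
  x_R = (0.2000·50 + 0.2700·260 + 0.5300·170) / 0.2800 = 170.30 / 0.2800 ≈ 608.2

x_F = 383.5, x_G = 698.2, x_R = 608.2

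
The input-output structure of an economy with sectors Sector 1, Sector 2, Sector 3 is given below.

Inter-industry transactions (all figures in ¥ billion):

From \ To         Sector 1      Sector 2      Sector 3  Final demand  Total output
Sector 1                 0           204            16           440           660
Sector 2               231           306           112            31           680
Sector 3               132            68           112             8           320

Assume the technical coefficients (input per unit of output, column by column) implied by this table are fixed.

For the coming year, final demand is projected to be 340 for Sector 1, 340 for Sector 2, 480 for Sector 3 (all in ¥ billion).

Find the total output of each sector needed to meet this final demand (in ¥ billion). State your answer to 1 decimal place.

Technical coefficients a_ij = z_ij / X_j:
  a_11 = 0/660 = 0.00, a_21 = 231/660 = 0.35, a_31 = 132/660 = 0.20
  a_12 = 204/680 = 0.30, a_22 = 306/680 = 0.45, a_32 = 68/680 = 0.10
  a_13 = 16/320 = 0.05, a_23 = 112/320 = 0.35, a_33 = 112/320 = 0.35
I − A =
  [   1.00    -0.30    -0.05]
  [  -0.35     0.55    -0.35]
  [  -0.20    -0.10     0.65]
Cofactors of I−A, C_ij = (−1)^(i+j)·(minor ij) (rows/columns in the sector order above):
  C_11 = (0.55)(0.65) − (-0.35)(-0.10) = 0.3225
  C_12 = −[(-0.35)(0.65) − (-0.35)(-0.20)] = 0.2975
  C_13 = (-0.35)(-0.10) − (0.55)(-0.20) = 0.1450
  C_21 = −[(-0.30)(0.65) − (-0.05)(-0.10)] = 0.2000
  C_22 = (1.00)(0.65) − (-0.05)(-0.20) = 0.6400
  C_23 = −[(1.00)(-0.10) − (-0.30)(-0.20)] = 0.1600
  C_31 = (-0.30)(-0.35) − (-0.05)(0.55) = 0.1325
  C_32 = −[(1.00)(-0.35) − (-0.05)(-0.35)] = 0.3675
  C_33 = (1.00)(0.55) − (-0.30)(-0.35) = 0.4450
det(I−A) = Σ_j (I−A)_1j·C_1j = (1.00)(0.3225) + (-0.30)(0.2975) + (-0.05)(0.1450) = 0.2260
adj(I−A) = Cᵀ =
  [ 0.3225   0.2000   0.1325]
  [ 0.2975   0.6400   0.3675]
  [ 0.1450   0.1600   0.4450]
(I − A)⁻¹ = adj(I−A) / det(I−A) ≈
  [   1.4270     0.8850     0.5863]
  [   1.3164     2.8319     1.6261]
  [   0.6416     0.7080     1.9690]
x = (I − A)⁻¹ d = adj(I−A)·d / det(I−A), with det(I−A) = 0.2260:
  x_1 = (0.3225·340 + 0.2000·340 + 0.1325·480) / 0.2260 = 241.25 / 0.2260 ≈ 1067.5
  x_2 = (0.2975·340 + 0.6400·340 + 0.3675·480) / 0.2260 = 495.15 / 0.2260 ≈ 2190.9
  x_3 = (0.1450·340 + 0.1600·340 + 0.4450·480) / 0.2260 = 317.30 / 0.2260 ≈ 1404.0

x_1 = 1067.5, x_2 = 2190.9, x_3 = 1404.0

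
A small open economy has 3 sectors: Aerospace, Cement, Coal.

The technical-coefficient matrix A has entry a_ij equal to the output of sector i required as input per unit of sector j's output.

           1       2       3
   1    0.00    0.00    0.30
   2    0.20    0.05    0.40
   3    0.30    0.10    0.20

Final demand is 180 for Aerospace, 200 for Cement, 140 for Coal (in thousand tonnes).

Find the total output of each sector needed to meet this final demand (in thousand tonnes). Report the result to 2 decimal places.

x_1 = 279.24, x_2 = 408.59, x_3 = 330.79

I − A =
  [   1.00     0.00    -0.30]
  [  -0.20     0.95    -0.40]
  [  -0.30    -0.10     0.80]
Cofactors of I−A, C_ij = (−1)^(i+j)·(minor ij) (rows/columns in the sector order above):
  C_11 = (0.95)(0.80) − (-0.40)(-0.10) = 0.7200
  C_12 = −[(-0.20)(0.80) − (-0.40)(-0.30)] = 0.2800
  C_13 = (-0.20)(-0.10) − (0.95)(-0.30) = 0.3050
  C_21 = −[(0.00)(0.80) − (-0.30)(-0.10)] = 0.0300
  C_22 = (1.00)(0.80) − (-0.30)(-0.30) = 0.7100
  C_23 = −[(1.00)(-0.10) − (0.00)(-0.30)] = 0.1000
  C_31 = (0.00)(-0.40) − (-0.30)(0.95) = 0.2850
  C_32 = −[(1.00)(-0.40) − (-0.30)(-0.20)] = 0.4600
  C_33 = (1.00)(0.95) − (0.00)(-0.20) = 0.9500
det(I−A) = Σ_j (I−A)_1j·C_1j = (1.00)(0.7200) + (0.00)(0.2800) + (-0.30)(0.3050) = 0.6285
adj(I−A) = Cᵀ =
  [ 0.7200   0.0300   0.2850]
  [ 0.2800   0.7100   0.4600]
  [ 0.3050   0.1000   0.9500]
(I − A)⁻¹ = adj(I−A) / det(I−A) ≈
  [   1.1456     0.0477     0.4535]
  [   0.4455     1.1297     0.7319]
  [   0.4853     0.1591     1.5115]
x = (I − A)⁻¹ d = adj(I−A)·d / det(I−A), with det(I−A) = 0.6285:
  x_1 = (0.7200·180 + 0.0300·200 + 0.2850·140) / 0.6285 = 175.50 / 0.6285 ≈ 279.24
  x_2 = (0.2800·180 + 0.7100·200 + 0.4600·140) / 0.6285 = 256.80 / 0.6285 ≈ 408.59
  x_3 = (0.3050·180 + 0.1000·200 + 0.9500·140) / 0.6285 = 207.90 / 0.6285 ≈ 330.79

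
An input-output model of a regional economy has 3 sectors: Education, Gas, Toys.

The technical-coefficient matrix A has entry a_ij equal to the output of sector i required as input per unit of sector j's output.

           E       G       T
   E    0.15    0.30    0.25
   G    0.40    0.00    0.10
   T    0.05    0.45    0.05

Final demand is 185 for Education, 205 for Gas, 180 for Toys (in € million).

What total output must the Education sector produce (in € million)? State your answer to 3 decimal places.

x_E = 501.992

I − A =
  [   0.85    -0.30    -0.25]
  [  -0.40     1.00    -0.10]
  [  -0.05    -0.45     0.95]
Cofactors of I−A, C_ij = (−1)^(i+j)·(minor ij) (rows/columns in the sector order above):
  C_11 = (1.00)(0.95) − (-0.10)(-0.45) = 0.9050
  C_12 = −[(-0.40)(0.95) − (-0.10)(-0.05)] = 0.3850
  C_13 = (-0.40)(-0.45) − (1.00)(-0.05) = 0.2300
  C_21 = −[(-0.30)(0.95) − (-0.25)(-0.45)] = 0.3975
  C_22 = (0.85)(0.95) − (-0.25)(-0.05) = 0.7950
  C_23 = −[(0.85)(-0.45) − (-0.30)(-0.05)] = 0.3975
  C_31 = (-0.30)(-0.10) − (-0.25)(1.00) = 0.2800
  C_32 = −[(0.85)(-0.10) − (-0.25)(-0.40)] = 0.1850
  C_33 = (0.85)(1.00) − (-0.30)(-0.40) = 0.7300
det(I−A) = Σ_j (I−A)_1j·C_1j = (0.85)(0.9050) + (-0.30)(0.3850) + (-0.25)(0.2300) = 0.59625
adj(I−A) = Cᵀ =
  [ 0.9050   0.3975   0.2800]
  [ 0.3850   0.7950   0.1850]
  [ 0.2300   0.3975   0.7300]
(I − A)⁻¹ = adj(I−A) / det(I−A) ≈
  [   1.5178     0.6667     0.4696]
  [   0.6457     1.3333     0.3103]
  [   0.3857     0.6667     1.2243]
x = (I − A)⁻¹ d = adj(I−A)·d / det(I−A), with det(I−A) = 0.59625:
  x_E = (0.9050·185 + 0.3975·205 + 0.2800·180) / 0.59625 = 299.3125 / 0.59625 ≈ 501.992
  x_G = (0.3850·185 + 0.7950·205 + 0.1850·180) / 0.59625 = 267.50 / 0.59625 ≈ 448.637
  x_T = (0.2300·185 + 0.3975·205 + 0.7300·180) / 0.59625 = 255.4375 / 0.59625 ≈ 428.407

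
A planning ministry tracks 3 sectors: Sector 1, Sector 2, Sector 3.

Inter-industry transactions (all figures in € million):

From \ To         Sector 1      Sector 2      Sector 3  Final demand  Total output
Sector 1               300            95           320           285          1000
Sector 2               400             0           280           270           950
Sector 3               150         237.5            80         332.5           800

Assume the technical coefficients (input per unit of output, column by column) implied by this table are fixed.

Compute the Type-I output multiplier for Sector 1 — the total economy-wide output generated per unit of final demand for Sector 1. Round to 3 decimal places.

Technical coefficients a_ij = z_ij / X_j:
  a_11 = 300/1000 = 0.30, a_21 = 400/1000 = 0.40, a_31 = 150/1000 = 0.15
  a_12 = 95/950 = 0.10, a_22 = 0/950 = 0.00, a_32 = 237.5/950 = 0.25
  a_13 = 320/800 = 0.40, a_23 = 280/800 = 0.35, a_33 = 80/800 = 0.10
I − A =
  [   0.70    -0.10    -0.40]
  [  -0.40     1.00    -0.35]
  [  -0.15    -0.25     0.90]
Cofactors of I−A, C_ij = (−1)^(i+j)·(minor ij) (rows/columns in the sector order above):
  C_11 = (1.00)(0.90) − (-0.35)(-0.25) = 0.8125
  C_12 = −[(-0.40)(0.90) − (-0.35)(-0.15)] = 0.4125
  C_13 = (-0.40)(-0.25) − (1.00)(-0.15) = 0.2500
  C_21 = −[(-0.10)(0.90) − (-0.40)(-0.25)] = 0.1900
  C_22 = (0.70)(0.90) − (-0.40)(-0.15) = 0.5700
  C_23 = −[(0.70)(-0.25) − (-0.10)(-0.15)] = 0.1900
  C_31 = (-0.10)(-0.35) − (-0.40)(1.00) = 0.4350
  C_32 = −[(0.70)(-0.35) − (-0.40)(-0.40)] = 0.4050
  C_33 = (0.70)(1.00) − (-0.10)(-0.40) = 0.6600
det(I−A) = Σ_j (I−A)_1j·C_1j = (0.70)(0.8125) + (-0.10)(0.4125) + (-0.40)(0.2500) = 0.4275
adj(I−A) = Cᵀ =
  [ 0.8125   0.1900   0.4350]
  [ 0.4125   0.5700   0.4050]
  [ 0.2500   0.1900   0.6600]
(I − A)⁻¹ = adj(I−A) / det(I−A) ≈
  [   1.9006     0.4444     1.0175]
  [   0.9649     1.3333     0.9474]
  [   0.5848     0.4444     1.5439]
The output multiplier for sector j is the column-j sum of the Leontief inverse (I − A)⁻¹ = adj(I−A) / det(I−A).
Column 1 of adj(I−A): (0.8125, 0.4125, 0.2500); det(I−A) = 0.4275.
m_1 = (0.8125 + 0.4125 + 0.2500) / 0.4275 = 1.475 / 0.4275 ≈ 3.450.

m_1 = 3.450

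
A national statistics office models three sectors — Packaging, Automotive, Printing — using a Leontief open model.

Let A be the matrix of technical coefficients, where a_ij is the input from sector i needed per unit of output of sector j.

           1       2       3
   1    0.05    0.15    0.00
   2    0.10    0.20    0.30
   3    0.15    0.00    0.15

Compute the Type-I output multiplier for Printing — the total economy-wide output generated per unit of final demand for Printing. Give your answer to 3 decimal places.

m_3 = 1.716

I − A =
  [   0.95    -0.15     0.00]
  [  -0.10     0.80    -0.30]
  [  -0.15     0.00     0.85]
Cofactors of I−A, C_ij = (−1)^(i+j)·(minor ij) (rows/columns in the sector order above):
  C_11 = (0.80)(0.85) − (-0.30)(0.00) = 0.6800
  C_12 = −[(-0.10)(0.85) − (-0.30)(-0.15)] = 0.1300
  C_13 = (-0.10)(0.00) − (0.80)(-0.15) = 0.1200
  C_21 = −[(-0.15)(0.85) − (0.00)(0.00)] = 0.1275
  C_22 = (0.95)(0.85) − (0.00)(-0.15) = 0.8075
  C_23 = −[(0.95)(0.00) − (-0.15)(-0.15)] = 0.0225
  C_31 = (-0.15)(-0.30) − (0.00)(0.80) = 0.0450
  C_32 = −[(0.95)(-0.30) − (0.00)(-0.10)] = 0.2850
  C_33 = (0.95)(0.80) − (-0.15)(-0.10) = 0.7450
det(I−A) = Σ_j (I−A)_1j·C_1j = (0.95)(0.6800) + (-0.15)(0.1300) + (0.00)(0.1200) = 0.6265
adj(I−A) = Cᵀ =
  [ 0.6800   0.1275   0.0450]
  [ 0.1300   0.8075   0.2850]
  [ 0.1200   0.0225   0.7450]
(I − A)⁻¹ = adj(I−A) / det(I−A) ≈
  [   1.0854     0.2035     0.0718]
  [   0.2075     1.2889     0.4549]
  [   0.1915     0.0359     1.1891]
The output multiplier for sector j is the column-j sum of the Leontief inverse (I − A)⁻¹ = adj(I−A) / det(I−A).
Column 3 of adj(I−A): (0.0450, 0.2850, 0.7450); det(I−A) = 0.6265.
m_3 = (0.0450 + 0.2850 + 0.7450) / 0.6265 = 1.075 / 0.6265 ≈ 1.716.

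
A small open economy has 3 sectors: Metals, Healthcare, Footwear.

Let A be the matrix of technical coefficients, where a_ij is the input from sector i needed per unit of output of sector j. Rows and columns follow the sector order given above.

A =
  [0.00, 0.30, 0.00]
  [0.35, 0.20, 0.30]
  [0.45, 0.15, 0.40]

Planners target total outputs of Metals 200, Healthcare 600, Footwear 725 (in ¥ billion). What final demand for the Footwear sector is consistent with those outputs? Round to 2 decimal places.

I − A =
  [   1.00    -0.30     0.00]
  [  -0.35     0.80    -0.30]
  [  -0.45    -0.15     0.60]
d = (I − A) x:
  d_M = (+1.00)·200 + (-0.30)·600 + (+0.00)·725 = 20.00
  d_H = (-0.35)·200 + (+0.80)·600 + (-0.30)·725 = 192.50
  d_F = (-0.45)·200 + (-0.15)·600 + (+0.60)·725 = 255.00

d_F = 255.00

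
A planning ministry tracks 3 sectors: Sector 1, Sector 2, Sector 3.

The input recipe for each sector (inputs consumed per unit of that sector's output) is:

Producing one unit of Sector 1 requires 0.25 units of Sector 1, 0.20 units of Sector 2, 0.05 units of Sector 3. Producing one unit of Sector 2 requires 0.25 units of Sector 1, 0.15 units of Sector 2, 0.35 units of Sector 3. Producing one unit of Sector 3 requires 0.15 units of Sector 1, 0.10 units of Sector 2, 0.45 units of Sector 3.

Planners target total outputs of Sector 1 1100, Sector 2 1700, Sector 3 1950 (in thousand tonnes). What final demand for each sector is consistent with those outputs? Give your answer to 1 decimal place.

d_1 = 107.5, d_2 = 1030.0, d_3 = 422.5

I − A =
  [   0.75    -0.25    -0.15]
  [  -0.20     0.85    -0.10]
  [  -0.05    -0.35     0.55]
d = (I − A) x:
  d_1 = (+0.75)·1100 + (-0.25)·1700 + (-0.15)·1950 = 107.5
  d_2 = (-0.20)·1100 + (+0.85)·1700 + (-0.10)·1950 = 1030.0
  d_3 = (-0.05)·1100 + (-0.35)·1700 + (+0.55)·1950 = 422.5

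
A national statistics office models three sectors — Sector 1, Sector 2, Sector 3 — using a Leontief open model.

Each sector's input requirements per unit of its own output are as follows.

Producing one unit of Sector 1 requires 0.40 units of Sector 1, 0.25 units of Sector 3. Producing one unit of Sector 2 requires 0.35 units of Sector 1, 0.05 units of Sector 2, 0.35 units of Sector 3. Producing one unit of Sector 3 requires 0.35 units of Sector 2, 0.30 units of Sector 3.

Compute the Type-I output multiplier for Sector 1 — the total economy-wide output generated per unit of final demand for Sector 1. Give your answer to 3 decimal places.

m_1 = 2.942

I − A =
  [   0.60    -0.35     0.00]
  [   0.00     0.95    -0.35]
  [  -0.25    -0.35     0.70]
Cofactors of I−A, C_ij = (−1)^(i+j)·(minor ij) (rows/columns in the sector order above):
  C_11 = (0.95)(0.70) − (-0.35)(-0.35) = 0.5425
  C_12 = −[(0.00)(0.70) − (-0.35)(-0.25)] = 0.0875
  C_13 = (0.00)(-0.35) − (0.95)(-0.25) = 0.2375
  C_21 = −[(-0.35)(0.70) − (0.00)(-0.35)] = 0.2450
  C_22 = (0.60)(0.70) − (0.00)(-0.25) = 0.4200
  C_23 = −[(0.60)(-0.35) − (-0.35)(-0.25)] = 0.2975
  C_31 = (-0.35)(-0.35) − (0.00)(0.95) = 0.1225
  C_32 = −[(0.60)(-0.35) − (0.00)(0.00)] = 0.2100
  C_33 = (0.60)(0.95) − (-0.35)(0.00) = 0.5700
det(I−A) = Σ_j (I−A)_1j·C_1j = (0.60)(0.5425) + (-0.35)(0.0875) + (0.00)(0.2375) = 0.294875
adj(I−A) = Cᵀ =
  [ 0.5425   0.2450   0.1225]
  [ 0.0875   0.4200   0.2100]
  [ 0.2375   0.2975   0.5700]
(I − A)⁻¹ = adj(I−A) / det(I−A) ≈
  [   1.8398     0.8309     0.4154]
  [   0.2967     1.4243     0.7122]
  [   0.8054     1.0089     1.9330]
The output multiplier for sector j is the column-j sum of the Leontief inverse (I − A)⁻¹ = adj(I−A) / det(I−A).
Column 1 of adj(I−A): (0.5425, 0.0875, 0.2375); det(I−A) = 0.294875.
m_1 = (0.5425 + 0.0875 + 0.2375) / 0.294875 = 0.8675 / 0.294875 ≈ 2.942.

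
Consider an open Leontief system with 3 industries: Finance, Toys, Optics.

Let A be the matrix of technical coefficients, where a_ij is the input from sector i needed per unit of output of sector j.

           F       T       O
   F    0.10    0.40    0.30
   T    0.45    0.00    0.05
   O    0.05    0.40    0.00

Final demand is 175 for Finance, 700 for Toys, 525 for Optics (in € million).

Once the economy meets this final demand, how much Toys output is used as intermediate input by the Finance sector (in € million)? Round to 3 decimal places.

z_TF = 500.910

I − A =
  [   0.90    -0.40    -0.30]
  [  -0.45     1.00    -0.05]
  [  -0.05    -0.40     1.00]
Cofactors of I−A, C_ij = (−1)^(i+j)·(minor ij) (rows/columns in the sector order above):
  C_11 = (1.00)(1.00) − (-0.05)(-0.40) = 0.9800
  C_12 = −[(-0.45)(1.00) − (-0.05)(-0.05)] = 0.4525
  C_13 = (-0.45)(-0.40) − (1.00)(-0.05) = 0.2300
  C_21 = −[(-0.40)(1.00) − (-0.30)(-0.40)] = 0.5200
  C_22 = (0.90)(1.00) − (-0.30)(-0.05) = 0.8850
  C_23 = −[(0.90)(-0.40) − (-0.40)(-0.05)] = 0.3800
  C_31 = (-0.40)(-0.05) − (-0.30)(1.00) = 0.3200
  C_32 = −[(0.90)(-0.05) − (-0.30)(-0.45)] = 0.1800
  C_33 = (0.90)(1.00) − (-0.40)(-0.45) = 0.7200
det(I−A) = Σ_j (I−A)_1j·C_1j = (0.90)(0.9800) + (-0.40)(0.4525) + (-0.30)(0.2300) = 0.6320
adj(I−A) = Cᵀ =
  [ 0.9800   0.5200   0.3200]
  [ 0.4525   0.8850   0.1800]
  [ 0.2300   0.3800   0.7200]
(I − A)⁻¹ = adj(I−A) / det(I−A) ≈
  [   1.5506     0.8228     0.5063]
  [   0.7160     1.4003     0.2848]
  [   0.3639     0.6013     1.1392]
First solve x = (I − A)⁻¹ d = adj(I−A)·d / det(I−A); in particular x_F = (0.9800·175 + 0.5200·700 + 0.3200·525) / 0.6320 = 703.50 / 0.6320 ≈ 1113.13291.
Intermediate flow from T to F: z_TF = a_TF · x_F = 0.45 × 703.50 / 0.6320 = 316.575 / 0.6320 ≈ 500.910.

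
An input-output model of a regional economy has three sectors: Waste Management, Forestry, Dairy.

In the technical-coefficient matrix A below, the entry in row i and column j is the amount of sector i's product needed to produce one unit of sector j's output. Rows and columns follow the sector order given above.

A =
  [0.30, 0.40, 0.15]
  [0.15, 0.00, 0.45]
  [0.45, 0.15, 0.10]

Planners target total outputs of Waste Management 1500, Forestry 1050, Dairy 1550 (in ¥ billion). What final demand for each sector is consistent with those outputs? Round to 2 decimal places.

d_1 = 397.50, d_2 = 127.50, d_3 = 562.50

I − A =
  [   0.70    -0.40    -0.15]
  [  -0.15     1.00    -0.45]
  [  -0.45    -0.15     0.90]
d = (I − A) x:
  d_1 = (+0.70)·1500 + (-0.40)·1050 + (-0.15)·1550 = 397.50
  d_2 = (-0.15)·1500 + (+1.00)·1050 + (-0.45)·1550 = 127.50
  d_3 = (-0.45)·1500 + (-0.15)·1050 + (+0.90)·1550 = 562.50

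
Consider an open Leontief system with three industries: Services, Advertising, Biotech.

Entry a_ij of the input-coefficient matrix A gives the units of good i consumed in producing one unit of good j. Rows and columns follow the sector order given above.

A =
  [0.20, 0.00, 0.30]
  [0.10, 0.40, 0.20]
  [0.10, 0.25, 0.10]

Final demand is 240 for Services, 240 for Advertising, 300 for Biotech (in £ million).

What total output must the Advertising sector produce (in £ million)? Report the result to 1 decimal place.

x_2 = 679.4

I − A =
  [   0.80     0.00    -0.30]
  [  -0.10     0.60    -0.20]
  [  -0.10    -0.25     0.90]
Cofactors of I−A, C_ij = (−1)^(i+j)·(minor ij) (rows/columns in the sector order above):
  C_11 = (0.60)(0.90) − (-0.20)(-0.25) = 0.4900
  C_12 = −[(-0.10)(0.90) − (-0.20)(-0.10)] = 0.1100
  C_13 = (-0.10)(-0.25) − (0.60)(-0.10) = 0.0850
  C_21 = −[(0.00)(0.90) − (-0.30)(-0.25)] = 0.0750
  C_22 = (0.80)(0.90) − (-0.30)(-0.10) = 0.6900
  C_23 = −[(0.80)(-0.25) − (0.00)(-0.10)] = 0.2000
  C_31 = (0.00)(-0.20) − (-0.30)(0.60) = 0.1800
  C_32 = −[(0.80)(-0.20) − (-0.30)(-0.10)] = 0.1900
  C_33 = (0.80)(0.60) − (0.00)(-0.10) = 0.4800
det(I−A) = Σ_j (I−A)_1j·C_1j = (0.80)(0.4900) + (0.00)(0.1100) + (-0.30)(0.0850) = 0.3665
adj(I−A) = Cᵀ =
  [ 0.4900   0.0750   0.1800]
  [ 0.1100   0.6900   0.1900]
  [ 0.0850   0.2000   0.4800]
(I − A)⁻¹ = adj(I−A) / det(I−A) ≈
  [   1.3370     0.2046     0.4911]
  [   0.3001     1.8827     0.5184]
  [   0.2319     0.5457     1.3097]
x = (I − A)⁻¹ d = adj(I−A)·d / det(I−A), with det(I−A) = 0.3665:
  x_1 = (0.4900·240 + 0.0750·240 + 0.1800·300) / 0.3665 = 189.60 / 0.3665 ≈ 517.3
  x_2 = (0.1100·240 + 0.6900·240 + 0.1900·300) / 0.3665 = 249.00 / 0.3665 ≈ 679.4
  x_3 = (0.0850·240 + 0.2000·240 + 0.4800·300) / 0.3665 = 212.40 / 0.3665 ≈ 579.5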